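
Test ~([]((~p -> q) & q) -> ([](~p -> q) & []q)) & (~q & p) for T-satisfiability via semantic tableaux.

1. ~([]((~p -> q) & q) -> ([](~p -> q) & []q)) & (~q & p), w0
2. ~([]((~p -> q) & q) -> ([](~p -> q) & []q)), w0
3. ~q & p, w0
4. []((~p -> q) & q), w0
5. ~([](~p -> q) & []q), w0
6. ~q, w0
7. p, w0
8. (~p -> q) & q, w0
9. ~p -> q, w0
10. q, w0
Accessibility: w0Rw0
Branch closes: q and ~q both at w0.
Every branch closes; the branch above is one of them.

No, unsatisfiable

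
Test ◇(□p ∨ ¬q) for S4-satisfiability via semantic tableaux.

Satisfiable

1. ◇(□p ∨ ¬q), w0
2. □p ∨ ¬q, w1   [◇-rule on 1: fresh world w1, w0Rw1]
3. ¬q, w1   [∨-rule on 2 (branches; this branch)]
Accessibility: w0Rw0, w0Rw1, w1Rw1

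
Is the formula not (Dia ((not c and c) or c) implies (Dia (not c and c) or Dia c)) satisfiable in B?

1. not (Dia ((not c and c) or c) implies (Dia (not c and c) or Dia c)), w0
2. Dia ((not c and c) or c), w0
3. not (Dia (not c and c) or Dia c), w0
4. not Dia (not c and c), w0
5. not Dia c, w0
6. not (not c and c), w0
7. not c, w0
8. (not c and c) or c, w1
9. not (not c and c), w1
10. not c, w1
11. not c and c, w1
12. c, w1
Accessibility: w0Rw0, w0Rw1, w1Rw0, w1Rw1
Branch closes: c and not c both at w1.
Every branch closes; the branch above is one of them.

No, unsatisfiable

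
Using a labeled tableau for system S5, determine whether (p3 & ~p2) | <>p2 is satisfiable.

Satisfiable

1. (p3 & ~p2) | <>p2, u
2. <>p2, u
3. p2, v
Accessibility: uRu, uRv, vRu, vRv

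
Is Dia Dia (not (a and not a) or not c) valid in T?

Valid

Tableau for the negation not Dia Dia (not (a and not a) or not c):
1. not Dia Dia (not (a and not a) or not c), 0
2. not Dia (not (a and not a) or not c), 0
3. not (not (a and not a) or not c), 0
4. a and not a, 0
5. c, 0
6. a, 0
7. not a, 0
Accessibility: 0R0
Branch closes: a and not a both at 0.
All branches of the negation close; one closing branch shown above.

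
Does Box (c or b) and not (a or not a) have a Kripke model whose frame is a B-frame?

Unsatisfiable

1. Box (c or b) and not (a or not a), 0
2. Box (c or b), 0
3. not (a or not a), 0
4. not a, 0
5. a, 0
Accessibility: 0R0
Branch closes: a and not a both at 0.
Every branch closes; the branch above is one of them.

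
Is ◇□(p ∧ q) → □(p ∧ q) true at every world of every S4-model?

Invalid (countermodel exists)

Tableau for the negation ¬(◇□(p ∧ q) → □(p ∧ q)):
1. ¬(◇□(p ∧ q) → □(p ∧ q)), u
2. ◇□(p ∧ q), u   [¬→-rule on 1]
3. ¬□(p ∧ q), u   [¬→-rule on 1]
4. □(p ∧ q), v   [◇-rule on 2: fresh world v, uRv]
5. p ∧ q, v   [□-rule on 4 via vRv]
6. p, v   [∧-rule on 5]
7. q, v   [∧-rule on 5]
8. ¬(p ∧ q), w   [¬□-rule on 3: fresh world w, uRw]
9. ¬q, w   [¬∧-rule on 8 (branches; this branch)]
Accessibility: uRu, uRv, uRw, vRv, wRw
The negation has an open branch (countermodel exists).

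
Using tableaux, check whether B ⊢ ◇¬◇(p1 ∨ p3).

Tableau for the negation ¬◇¬◇(p1 ∨ p3):
1. ¬◇¬◇(p1 ∨ p3), u
2. ◇(p1 ∨ p3), u
3. p1 ∨ p3, v
4. ◇(p1 ∨ p3), v
5. p3, v
6. p1 ∨ p3, w
7. p3, w
Accessibility: uRu, uRv, vRu, vRv, vRw, wRv, wRw
The negation has an open branch (countermodel exists).

No, not valid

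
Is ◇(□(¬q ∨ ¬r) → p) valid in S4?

Tableau for the negation ¬◇(□(¬q ∨ ¬r) → p):
1. ¬◇(□(¬q ∨ ¬r) → p), u
2. ¬(□(¬q ∨ ¬r) → p), u
3. □(¬q ∨ ¬r), u
4. ¬p, u
5. ¬q ∨ ¬r, u
6. ¬r, u
Accessibility: uRu
The negation has an open branch (countermodel exists).

Invalid (countermodel exists)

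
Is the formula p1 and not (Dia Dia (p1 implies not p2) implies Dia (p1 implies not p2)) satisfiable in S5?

No, unsatisfiable

1. p1 and not (Dia Dia (p1 implies not p2) implies Dia (p1 implies not p2)), u
2. p1, u
3. not (Dia Dia (p1 implies not p2) implies Dia (p1 implies not p2)), u
4. Dia Dia (p1 implies not p2), u
5. not Dia (p1 implies not p2), u
6. not (p1 implies not p2), u
7. p2, u
8. Dia (p1 implies not p2), v
9. not (p1 implies not p2), v
10. p1, v
11. p2, v
12. p1 implies not p2, w
13. not (p1 implies not p2), w
14. p1, w
15. p2, w
16. not p2, w
Accessibility: uRu, uRv, uRw, vRu, vRv, vRw, wRu, wRv, wRw
Branch closes: p2 and not p2 both at w.
(One branch shown.) All branches close.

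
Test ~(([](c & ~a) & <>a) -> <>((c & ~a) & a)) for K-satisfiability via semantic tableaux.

1. ~(([](c & ~a) & <>a) -> <>((c & ~a) & a)), u
2. [](c & ~a) & <>a, u
3. ~<>((c & ~a) & a), u
4. [](c & ~a), u
5. <>a, u
6. a, v
7. ~((c & ~a) & a), v
8. c & ~a, v
9. c, v
10. ~a, v
Accessibility: uRv
Branch closes: a and ~a both at v.
(One branch shown.) All branches close.

Unsatisfiable (every branch closes)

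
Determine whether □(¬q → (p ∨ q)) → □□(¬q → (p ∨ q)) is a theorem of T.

Invalid (countermodel exists)

Tableau for the negation ¬(□(¬q → (p ∨ q)) → □□(¬q → (p ∨ q))):
1. ¬(□(¬q → (p ∨ q)) → □□(¬q → (p ∨ q))), 0
2. □(¬q → (p ∨ q)), 0
3. ¬□□(¬q → (p ∨ q)), 0
4. ¬q → (p ∨ q), 0
5. p ∨ q, 0
6. q, 0
7. ¬□(¬q → (p ∨ q)), 1
8. ¬q → (p ∨ q), 1
9. p ∨ q, 1
10. q, 1
11. ¬(¬q → (p ∨ q)), 2
12. ¬q, 2
13. ¬(p ∨ q), 2
14. ¬p, 2
Accessibility: 0R0, 0R1, 1R1, 1R2, 2R2
The negation has an open branch (countermodel exists).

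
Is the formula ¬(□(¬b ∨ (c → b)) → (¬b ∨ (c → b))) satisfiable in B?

Unsatisfiable (every branch closes)

1. ¬(□(¬b ∨ (c → b)) → (¬b ∨ (c → b))), w0
2. □(¬b ∨ (c → b)), w0
3. ¬(¬b ∨ (c → b)), w0
4. b, w0
5. ¬(c → b), w0
6. c, w0
7. ¬b, w0
Accessibility: w0Rw0
Branch closes: b and ¬b both at w0.
(One branch shown.) All branches close.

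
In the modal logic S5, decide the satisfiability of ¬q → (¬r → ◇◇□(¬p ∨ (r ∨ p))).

Satisfiable

1. ¬q → (¬r → ◇◇□(¬p ∨ (r ∨ p))), 0
2. ¬r → ◇◇□(¬p ∨ (r ∨ p)), 0   [→-rule on 1 (branches; this branch)]
3. ◇◇□(¬p ∨ (r ∨ p)), 0   [→-rule on 2 (branches; this branch)]
4. ◇□(¬p ∨ (r ∨ p)), 1   [◇-rule on 3: fresh world 1, 0R1]
5. □(¬p ∨ (r ∨ p)), 2   [◇-rule on 4: fresh world 2, 1R2]
6. ¬p ∨ (r ∨ p), 0   [□-rule on 5 via 2R0]
7. ¬p ∨ (r ∨ p), 1   [□-rule on 5 via 2R1]
8. ¬p ∨ (r ∨ p), 2   [□-rule on 5 via 2R2]
9. r ∨ p, 0   [∨-rule on 6 (branches; this branch)]
10. r ∨ p, 1   [∨-rule on 7 (branches; this branch)]
11. r ∨ p, 2   [∨-rule on 8 (branches; this branch)]
12. p, 0   [∨-rule on 9 (branches; this branch)]
13. p, 1   [∨-rule on 10 (branches; this branch)]
14. p, 2   [∨-rule on 11 (branches; this branch)]
Accessibility: 0R0, 0R1, 0R2, 1R0, 1R1, 1R2, 2R0, 2R1, 2R2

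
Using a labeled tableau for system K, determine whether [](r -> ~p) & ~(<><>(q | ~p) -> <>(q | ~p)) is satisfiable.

Satisfiable (open branch found)

1. [](r -> ~p) & ~(<><>(q | ~p) -> <>(q | ~p)), w0
2. [](r -> ~p), w0
3. ~(<><>(q | ~p) -> <>(q | ~p)), w0
4. <><>(q | ~p), w0
5. ~<>(q | ~p), w0
6. <>(q | ~p), w1
7. r -> ~p, w1
8. ~(q | ~p), w1
9. ~q, w1
10. p, w1
11. ~r, w1
12. q | ~p, w2
13. ~p, w2
Accessibility: w0Rw1, w1Rw2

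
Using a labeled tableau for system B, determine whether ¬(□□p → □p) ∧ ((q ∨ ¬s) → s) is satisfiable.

1. ¬(□□p → □p) ∧ ((q ∨ ¬s) → s), u
2. ¬(□□p → □p), u
3. (q ∨ ¬s) → s, u
4. □□p, u
5. ¬□p, u
6. □p, u
7. p, u
8. ¬(q ∨ ¬s), u
9. ¬q, u
10. s, u
11. ¬p, v
12. □p, v
13. p, v
Accessibility: uRu, uRv, vRu, vRv
Branch closes: p and ¬p both at v.
Every branch closes; the branch above is one of them.

No, unsatisfiable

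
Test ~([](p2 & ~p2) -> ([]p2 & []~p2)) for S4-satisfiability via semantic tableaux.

1. ~([](p2 & ~p2) -> ([]p2 & []~p2)), u
2. [](p2 & ~p2), u
3. ~([]p2 & []~p2), u
4. p2 & ~p2, u
5. p2, u
6. ~p2, u
Accessibility: uRu
Branch closes: p2 and ~p2 both at u.
All branches of the tableau close; one closing branch shown above.

Unsatisfiable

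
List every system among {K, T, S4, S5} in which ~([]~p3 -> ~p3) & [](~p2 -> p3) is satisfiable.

K-tableau for the formula:
1. ~([]~p3 -> ~p3) & [](~p2 -> p3), 0
2. ~([]~p3 -> ~p3), 0   [&-rule on 1]
3. [](~p2 -> p3), 0   [&-rule on 1]
4. []~p3, 0   [~->-rule on 2]
5. p3, 0   [~->-rule on 2]
Complete open branch: satisfiable in K.
T-tableau for the formula:
1. ~([]~p3 -> ~p3) & [](~p2 -> p3), 0
2. ~([]~p3 -> ~p3), 0   [&-rule on 1]
3. [](~p2 -> p3), 0   [&-rule on 1]
4. []~p3, 0   [~->-rule on 2]
5. p3, 0   [~->-rule on 2]
6. ~p2 -> p3, 0   [[]-rule on 3 via 0R0]
7. ~p3, 0   [[]-rule on 4 via 0R0]
Accessibility: 0R0
Branch closes: p3 and ~p3 both at 0.
Every branch closes (one shown): unsatisfiable in T, hence also in S4, S5 (every S4/S5-frame is a T-frame).

K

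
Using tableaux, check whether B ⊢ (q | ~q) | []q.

Valid

Tableau for the negation ~((q | ~q) | []q):
1. ~((q | ~q) | []q), 0
2. ~(q | ~q), 0   [~|-rule on 1]
3. ~[]q, 0   [~|-rule on 1]
4. ~q, 0   [~|-rule on 2]
5. q, 0   [~|-rule on 2]
Accessibility: 0R0
Branch closes: q and ~q both at 0.
Every branch of the negation's tableau closes; the branch above is one of them.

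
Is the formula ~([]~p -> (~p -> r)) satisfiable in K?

1. ~([]~p -> (~p -> r)), u
2. []~p, u
3. ~(~p -> r), u
4. ~p, u
5. ~r, u

Yes, satisfiable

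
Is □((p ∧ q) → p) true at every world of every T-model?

Valid in T

Tableau for the negation ¬□((p ∧ q) → p):
1. ¬□((p ∧ q) → p), u
2. ¬((p ∧ q) → p), v   [¬□-rule on 1: fresh world v, uRv]
3. p ∧ q, v   [¬→-rule on 2]
4. ¬p, v   [¬→-rule on 2]
5. p, v   [∧-rule on 3]
6. q, v   [∧-rule on 3]
Accessibility: uRu, uRv, vRv
Branch closes: p and ¬p both at v.
All branches of the negation close; one closing branch shown above.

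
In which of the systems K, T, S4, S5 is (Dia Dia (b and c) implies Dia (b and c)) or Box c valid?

S4-tableau for the negation not ((Dia Dia (b and c) implies Dia (b and c)) or Box c):
1. not ((Dia Dia (b and c) implies Dia (b and c)) or Box c), u
2. not (Dia Dia (b and c) implies Dia (b and c)), u
3. not Box c, u
4. Dia Dia (b and c), u
5. not Dia (b and c), u
6. not (b and c), u
7. not c, u
8. not c, v
9. not (b and c), v
10. Dia (b and c), w
11. not (b and c), w
12. not c, w
13. b and c, x
14. b, x
15. c, x
16. not (b and c), x
17. not c, x
Accessibility: uRu, uRv, uRw, uRx, vRv, wRw, wRx, xRx
Branch closes: c and not c both at x.
Every branch closes (one shown): valid in S4, hence also in S5 (every theorem of S4 is a theorem of S5).
T-tableau for the negation not ((Dia Dia (b and c) implies Dia (b and c)) or Box c):
1. not ((Dia Dia (b and c) implies Dia (b and c)) or Box c), u
2. not (Dia Dia (b and c) implies Dia (b and c)), u
3. not Box c, u
4. Dia Dia (b and c), u
5. not Dia (b and c), u
6. not (b and c), u
7. not c, u
8. not c, v
9. not (b and c), v
10. Dia (b and c), w
11. not (b and c), w
12. not c, w
13. b and c, x
14. b, x
15. c, x
Accessibility: uRu, uRv, uRw, vRv, wRw, wRx, xRx
Complete open branch: countermodel on a T-frame, so not valid in T, nor in K (the same frame is also a K-frame).

S4, S5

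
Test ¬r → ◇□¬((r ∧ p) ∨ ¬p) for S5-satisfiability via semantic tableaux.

Yes, satisfiable

1. ¬r → ◇□¬((r ∧ p) ∨ ¬p), w0
2. ◇□¬((r ∧ p) ∨ ¬p), w0
3. □¬((r ∧ p) ∨ ¬p), w1
4. ¬((r ∧ p) ∨ ¬p), w0
5. ¬(r ∧ p), w0
6. p, w0
7. ¬((r ∧ p) ∨ ¬p), w1
8. ¬(r ∧ p), w1
9. p, w1
10. ¬r, w0
11. ¬r, w1
Accessibility: w0Rw0, w0Rw1, w1Rw0, w1Rw1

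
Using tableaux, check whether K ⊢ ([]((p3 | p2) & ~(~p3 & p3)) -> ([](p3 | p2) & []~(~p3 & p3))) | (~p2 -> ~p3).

Tableau for the negation ~(([]((p3 | p2) & ~(~p3 & p3)) -> ([](p3 | p2) & []~(~p3 & p3))) | (~p2 -> ~p3)):
1. ~(([]((p3 | p2) & ~(~p3 & p3)) -> ([](p3 | p2) & []~(~p3 & p3))) | (~p2 -> ~p3)), 0
2. ~([]((p3 | p2) & ~(~p3 & p3)) -> ([](p3 | p2) & []~(~p3 & p3))), 0   [~|-rule on 1]
3. ~(~p2 -> ~p3), 0   [~|-rule on 1]
4. []((p3 | p2) & ~(~p3 & p3)), 0   [~->-rule on 2]
5. ~([](p3 | p2) & []~(~p3 & p3)), 0   [~->-rule on 2]
6. ~p2, 0   [~->-rule on 3]
7. p3, 0   [~->-rule on 3]
8. ~[](p3 | p2), 0   [~&-rule on 5 (branches; this branch)]
9. ~(p3 | p2), 1   [~[]-rule on 8: fresh world 1, 0R1]
10. ~p3, 1   [~|-rule on 9]
11. ~p2, 1   [~|-rule on 9]
12. (p3 | p2) & ~(~p3 & p3), 1   [[]-rule on 4 via 0R1]
13. p3 | p2, 1   [&-rule on 12]
14. ~(~p3 & p3), 1   [&-rule on 12]
15. p2, 1   [|-rule on 13 (branches; this branch)]
Accessibility: 0R1
Branch closes: p2 and ~p2 both at 1.
All branches of the negation close; one closing branch shown above.

Yes, valid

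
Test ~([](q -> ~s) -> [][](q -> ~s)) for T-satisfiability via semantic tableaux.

1. ~([](q -> ~s) -> [][](q -> ~s)), u
2. [](q -> ~s), u
3. ~[][](q -> ~s), u
4. q -> ~s, u
5. ~s, u
6. ~[](q -> ~s), v
7. q -> ~s, v
8. ~s, v
9. ~(q -> ~s), w
10. q, w
11. s, w
Accessibility: uRu, uRv, vRv, vRw, wRw

Yes, satisfiable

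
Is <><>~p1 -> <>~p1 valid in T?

Tableau for the negation ~(<><>~p1 -> <>~p1):
1. ~(<><>~p1 -> <>~p1), 0
2. <><>~p1, 0
3. ~<>~p1, 0
4. p1, 0
5. <>~p1, 1
6. p1, 1
7. ~p1, 2
Accessibility: 0R0, 0R1, 1R1, 1R2, 2R2
The negation has an open branch (countermodel exists).

No, not valid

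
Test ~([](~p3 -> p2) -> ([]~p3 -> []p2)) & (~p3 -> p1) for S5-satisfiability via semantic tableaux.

Unsatisfiable (every branch closes)

1. ~([](~p3 -> p2) -> ([]~p3 -> []p2)) & (~p3 -> p1), 0
2. ~([](~p3 -> p2) -> ([]~p3 -> []p2)), 0
3. ~p3 -> p1, 0
4. [](~p3 -> p2), 0
5. ~([]~p3 -> []p2), 0
6. []~p3, 0
7. ~[]p2, 0
8. ~p3 -> p2, 0
9. ~p3, 0
10. p1, 0
11. p2, 0
12. ~p2, 1
13. ~p3 -> p2, 1
14. ~p3, 1
15. p2, 1
Accessibility: 0R0, 0R1, 1R0, 1R1
Branch closes: p2 and ~p2 both at 1.
All branches of the tableau close; one closing branch shown above.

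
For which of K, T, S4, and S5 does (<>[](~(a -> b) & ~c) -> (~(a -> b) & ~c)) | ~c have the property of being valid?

S5

S4-tableau for the negation ~((<>[](~(a -> b) & ~c) -> (~(a -> b) & ~c)) | ~c):
1. ~((<>[](~(a -> b) & ~c) -> (~(a -> b) & ~c)) | ~c), w0
2. ~(<>[](~(a -> b) & ~c) -> (~(a -> b) & ~c)), w0   [~|-rule on 1]
3. c, w0   [~|-rule on 1]
4. <>[](~(a -> b) & ~c), w0   [~->-rule on 2]
5. ~(~(a -> b) & ~c), w0   [~->-rule on 2]
6. [](~(a -> b) & ~c), w1   [<>-rule on 4: fresh world w1, w0Rw1]
7. ~(a -> b) & ~c, w1   [[]-rule on 6 via w1Rw1]
8. ~(a -> b), w1   [&-rule on 7]
9. ~c, w1   [&-rule on 7]
10. a, w1   [~->-rule on 8]
11. ~b, w1   [~->-rule on 8]
Accessibility: w0Rw0, w0Rw1, w1Rw1
Complete open branch: countermodel on an S4-frame, so not valid in S4, nor in K, T (the same frame is also a K-frame and a T-frame).
S5-tableau for the negation ~((<>[](~(a -> b) & ~c) -> (~(a -> b) & ~c)) | ~c):
1. ~((<>[](~(a -> b) & ~c) -> (~(a -> b) & ~c)) | ~c), w0
2. ~(<>[](~(a -> b) & ~c) -> (~(a -> b) & ~c)), w0   [~|-rule on 1]
3. c, w0   [~|-rule on 1]
4. <>[](~(a -> b) & ~c), w0   [~->-rule on 2]
5. ~(~(a -> b) & ~c), w0   [~->-rule on 2]
6. a -> b, w0   [~&-rule on 5 (branches; this branch)]
7. b, w0   [->-rule on 6 (branches; this branch)]
8. [](~(a -> b) & ~c), w1   [<>-rule on 4: fresh world w1, w0Rw1]
9. ~(a -> b) & ~c, w0   [[]-rule on 8 via w1Rw0]
10. ~(a -> b), w0   [&-rule on 9]
11. ~c, w0   [&-rule on 9]
Accessibility: w0Rw0, w0Rw1, w1Rw0, w1Rw1
Branch closes: c and ~c both at w0.
Every branch closes (one shown): valid in S5.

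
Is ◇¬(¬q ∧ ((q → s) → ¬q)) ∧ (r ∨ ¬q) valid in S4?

Tableau for the negation ¬(◇¬(¬q ∧ ((q → s) → ¬q)) ∧ (r ∨ ¬q)):
1. ¬(◇¬(¬q ∧ ((q → s) → ¬q)) ∧ (r ∨ ¬q)), w0
2. ¬(r ∨ ¬q), w0
3. ¬r, w0
4. q, w0
Accessibility: w0Rw0
The negation has an open branch (countermodel exists).

No, not valid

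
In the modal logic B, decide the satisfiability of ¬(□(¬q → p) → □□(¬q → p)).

1. ¬(□(¬q → p) → □□(¬q → p)), u
2. □(¬q → p), u   [¬→-rule on 1]
3. ¬□□(¬q → p), u   [¬→-rule on 1]
4. ¬q → p, u   [□-rule on 2 via uRu]
5. p, u   [→-rule on 4 (branches; this branch)]
6. ¬□(¬q → p), v   [¬□-rule on 3: fresh world v, uRv]
7. ¬q → p, v   [□-rule on 2 via uRv]
8. p, v   [→-rule on 7 (branches; this branch)]
9. ¬(¬q → p), w   [¬□-rule on 6: fresh world w, vRw]
10. ¬q, w   [¬→-rule on 9]
11. ¬p, w   [¬→-rule on 9]
Accessibility: uRu, uRv, vRu, vRv, vRw, wRv, wRw

Yes, satisfiable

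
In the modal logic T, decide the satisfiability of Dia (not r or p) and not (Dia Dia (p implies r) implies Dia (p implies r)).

Yes, satisfiable

1. Dia (not r or p) and not (Dia Dia (p implies r) implies Dia (p implies r)), w0
2. Dia (not r or p), w0
3. not (Dia Dia (p implies r) implies Dia (p implies r)), w0
4. Dia Dia (p implies r), w0
5. not Dia (p implies r), w0
6. not (p implies r), w0
7. p, w0
8. not r, w0
9. not r or p, w1
10. not (p implies r), w1
11. p, w1
12. not r, w1
13. Dia (p implies r), w2
14. not (p implies r), w2
15. p, w2
16. not r, w2
17. p implies r, w3
18. r, w3
Accessibility: w0Rw0, w0Rw1, w0Rw2, w1Rw1, w2Rw2, w2Rw3, w3Rw3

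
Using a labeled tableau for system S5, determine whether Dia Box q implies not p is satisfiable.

Satisfiable

1. Dia Box q implies not p, u
2. not p, u
Accessibility: uRu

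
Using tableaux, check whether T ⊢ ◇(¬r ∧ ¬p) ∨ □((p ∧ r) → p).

Tableau for the negation ¬(◇(¬r ∧ ¬p) ∨ □((p ∧ r) → p)):
1. ¬(◇(¬r ∧ ¬p) ∨ □((p ∧ r) → p)), w0
2. ¬◇(¬r ∧ ¬p), w0
3. ¬□((p ∧ r) → p), w0
4. ¬(¬r ∧ ¬p), w0
5. p, w0
6. ¬((p ∧ r) → p), w1
7. p ∧ r, w1
8. ¬p, w1
9. p, w1
10. r, w1
Accessibility: w0Rw0, w0Rw1, w1Rw1
Branch closes: p and ¬p both at w1.
Every branch of the negation's tableau closes; the branch above is one of them.

Valid in T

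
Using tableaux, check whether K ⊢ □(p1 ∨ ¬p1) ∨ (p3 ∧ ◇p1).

Tableau for the negation ¬(□(p1 ∨ ¬p1) ∨ (p3 ∧ ◇p1)):
1. ¬(□(p1 ∨ ¬p1) ∨ (p3 ∧ ◇p1)), w0
2. ¬□(p1 ∨ ¬p1), w0
3. ¬(p3 ∧ ◇p1), w0
4. ¬◇p1, w0
5. ¬(p1 ∨ ¬p1), w1
6. ¬p1, w1
7. p1, w1
Accessibility: w0Rw1
Branch closes: p1 and ¬p1 both at w1.
Every branch of the negation's tableau closes; the branch above is one of them.

Valid in K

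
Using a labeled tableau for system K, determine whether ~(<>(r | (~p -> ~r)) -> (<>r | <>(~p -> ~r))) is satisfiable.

No, unsatisfiable

1. ~(<>(r | (~p -> ~r)) -> (<>r | <>(~p -> ~r))), u
2. <>(r | (~p -> ~r)), u
3. ~(<>r | <>(~p -> ~r)), u
4. ~<>r, u
5. ~<>(~p -> ~r), u
6. r | (~p -> ~r), v
7. ~r, v
8. ~(~p -> ~r), v
9. ~p, v
10. r, v
Accessibility: uRv
Branch closes: r and ~r both at v.
(One branch shown.) All branches close.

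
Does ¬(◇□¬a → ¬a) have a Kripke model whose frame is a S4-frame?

Yes, satisfiable

1. ¬(◇□¬a → ¬a), w0
2. ◇□¬a, w0   [¬→-rule on 1]
3. a, w0   [¬→-rule on 1]
4. □¬a, w1   [◇-rule on 2: fresh world w1, w0Rw1]
5. ¬a, w1   [□-rule on 4 via w1Rw1]
Accessibility: w0Rw0, w0Rw1, w1Rw1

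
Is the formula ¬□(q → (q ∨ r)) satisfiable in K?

1. ¬□(q → (q ∨ r)), u
2. ¬(q → (q ∨ r)), v
3. q, v
4. ¬(q ∨ r), v
5. ¬q, v
6. ¬r, v
Accessibility: uRv
Branch closes: q and ¬q both at v.
Every branch closes; the branch above is one of them.

Unsatisfiable (every branch closes)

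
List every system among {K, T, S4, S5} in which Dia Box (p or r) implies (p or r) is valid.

S4-tableau for the negation not (Dia Box (p or r) implies (p or r)):
1. not (Dia Box (p or r) implies (p or r)), u
2. Dia Box (p or r), u   [neg-implies-rule on 1]
3. not (p or r), u   [neg-implies-rule on 1]
4. not p, u   [neg-or-rule on 3]
5. not r, u   [neg-or-rule on 3]
6. Box (p or r), v   [Dia-rule on 2: fresh world v, uRv]
7. p or r, v   [Box-rule on 6 via vRv]
8. r, v   [or-rule on 7 (branches; this branch)]
Accessibility: uRu, uRv, vRv
Complete open branch: countermodel on an S4-frame, so not valid in S4, nor in K, T (the same frame is also a K-frame and a T-frame).
S5-tableau for the negation not (Dia Box (p or r) implies (p or r)):
1. not (Dia Box (p or r) implies (p or r)), u
2. Dia Box (p or r), u   [neg-implies-rule on 1]
3. not (p or r), u   [neg-implies-rule on 1]
4. not p, u   [neg-or-rule on 3]
5. not r, u   [neg-or-rule on 3]
6. Box (p or r), v   [Dia-rule on 2: fresh world v, uRv]
7. p or r, u   [Box-rule on 6 via vRu]
8. p or r, v   [Box-rule on 6 via vRv]
9. r, u   [or-rule on 7 (branches; this branch)]
Accessibility: uRu, uRv, vRu, vRv
Branch closes: r and not r both at u.
Every branch closes (one shown): valid in S5.

S5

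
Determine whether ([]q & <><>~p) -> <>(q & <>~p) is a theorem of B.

Tableau for the negation ~(([]q & <><>~p) -> <>(q & <>~p)):
1. ~(([]q & <><>~p) -> <>(q & <>~p)), 0
2. []q & <><>~p, 0
3. ~<>(q & <>~p), 0
4. []q, 0
5. <><>~p, 0
6. ~(q & <>~p), 0
7. q, 0
8. ~<>~p, 0
9. p, 0
10. <>~p, 1
11. ~(q & <>~p), 1
12. q, 1
13. p, 1
14. ~<>~p, 1
15. ~p, 2
16. p, 2
Accessibility: 0R0, 0R1, 1R0, 1R1, 1R2, 2R1, 2R2
Branch closes: p and ~p both at 2.
All branches of the negation close; one closing branch shown above.

Valid in B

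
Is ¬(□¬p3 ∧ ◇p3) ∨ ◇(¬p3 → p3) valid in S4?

Valid

Tableau for the negation ¬(¬(□¬p3 ∧ ◇p3) ∨ ◇(¬p3 → p3)):
1. ¬(¬(□¬p3 ∧ ◇p3) ∨ ◇(¬p3 → p3)), u
2. □¬p3 ∧ ◇p3, u   [¬∨-rule on 1]
3. ¬◇(¬p3 → p3), u   [¬∨-rule on 1]
4. □¬p3, u   [∧-rule on 2]
5. ◇p3, u   [∧-rule on 2]
6. ¬(¬p3 → p3), u   [¬◇-rule on 3 via uRu]
7. ¬p3, u   [¬→-rule on 6]
8. p3, v   [◇-rule on 5: fresh world v, uRv]
9. ¬(¬p3 → p3), v   [¬◇-rule on 3 via uRv]
10. ¬p3, v   [¬→-rule on 9]
Accessibility: uRu, uRv, vRv
Branch closes: p3 and ¬p3 both at v.
All branches of the negation close; one closing branch shown above.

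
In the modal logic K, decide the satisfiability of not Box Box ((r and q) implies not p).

Satisfiable

1. not Box Box ((r and q) implies not p), 0
2. not Box ((r and q) implies not p), 1   [neg-Box-rule on 1: fresh world 1, 0R1]
3. not ((r and q) implies not p), 2   [neg-Box-rule on 2: fresh world 2, 1R2]
4. r and q, 2   [neg-implies-rule on 3]
5. p, 2   [neg-implies-rule on 3]
6. r, 2   [and-rule on 4]
7. q, 2   [and-rule on 4]
Accessibility: 0R1, 1R2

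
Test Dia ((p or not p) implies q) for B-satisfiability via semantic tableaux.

1. Dia ((p or not p) implies q), 0
2. (p or not p) implies q, 1
3. q, 1
Accessibility: 0R0, 0R1, 1R0, 1R1

Yes, satisfiable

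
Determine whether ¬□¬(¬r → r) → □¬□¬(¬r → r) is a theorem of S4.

Tableau for the negation ¬(¬□¬(¬r → r) → □¬□¬(¬r → r)):
1. ¬(¬□¬(¬r → r) → □¬□¬(¬r → r)), u
2. ¬□¬(¬r → r), u   [¬→-rule on 1]
3. ¬□¬□¬(¬r → r), u   [¬→-rule on 1]
4. ¬r → r, v   [¬□-rule on 2: fresh world v, uRv]
5. r, v   [→-rule on 4 (branches; this branch)]
6. □¬(¬r → r), w   [¬□-rule on 3: fresh world w, uRw]
7. ¬(¬r → r), w   [□-rule on 6 via wRw]
8. ¬r, w   [¬→-rule on 7]
Accessibility: uRu, uRv, uRw, vRv, wRw
The negation has an open branch (countermodel exists).

No, not valid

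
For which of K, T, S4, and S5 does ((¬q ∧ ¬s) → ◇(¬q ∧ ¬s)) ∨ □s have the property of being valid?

T, S4, S5

T-tableau for the negation ¬(((¬q ∧ ¬s) → ◇(¬q ∧ ¬s)) ∨ □s):
1. ¬(((¬q ∧ ¬s) → ◇(¬q ∧ ¬s)) ∨ □s), w0
2. ¬((¬q ∧ ¬s) → ◇(¬q ∧ ¬s)), w0
3. ¬□s, w0
4. ¬q ∧ ¬s, w0
5. ¬◇(¬q ∧ ¬s), w0
6. ¬q, w0
7. ¬s, w0
8. ¬(¬q ∧ ¬s), w0
9. s, w0
Accessibility: w0Rw0
Branch closes: s and ¬s both at w0.
Every branch closes (one shown): valid in T, hence also in S4, S5 (every theorem of T is a theorem of S4 and S5).
K-tableau for the negation ¬(((¬q ∧ ¬s) → ◇(¬q ∧ ¬s)) ∨ □s):
1. ¬(((¬q ∧ ¬s) → ◇(¬q ∧ ¬s)) ∨ □s), w0
2. ¬((¬q ∧ ¬s) → ◇(¬q ∧ ¬s)), w0
3. ¬□s, w0
4. ¬q ∧ ¬s, w0
5. ¬◇(¬q ∧ ¬s), w0
6. ¬q, w0
7. ¬s, w0
8. ¬s, w1
9. ¬(¬q ∧ ¬s), w1
10. q, w1
Accessibility: w0Rw1
Complete open branch: countermodel on a K-frame, so not valid in K.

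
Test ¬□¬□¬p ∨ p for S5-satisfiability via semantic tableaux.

1. ¬□¬□¬p ∨ p, w0
2. p, w0   [∨-rule on 1 (branches; this branch)]
Accessibility: w0Rw0

Yes, satisfiable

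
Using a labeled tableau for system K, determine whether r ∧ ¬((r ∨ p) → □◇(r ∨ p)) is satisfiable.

1. r ∧ ¬((r ∨ p) → □◇(r ∨ p)), 0
2. r, 0
3. ¬((r ∨ p) → □◇(r ∨ p)), 0
4. r ∨ p, 0
5. ¬□◇(r ∨ p), 0
6. p, 0
7. ¬◇(r ∨ p), 1
Accessibility: 0R1

Satisfiable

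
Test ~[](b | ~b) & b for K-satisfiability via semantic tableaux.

1. ~[](b | ~b) & b, u
2. ~[](b | ~b), u
3. b, u
4. ~(b | ~b), v
5. ~b, v
6. b, v
Accessibility: uRv
Branch closes: b and ~b both at v.
Every branch closes; the branch above is one of them.

Unsatisfiable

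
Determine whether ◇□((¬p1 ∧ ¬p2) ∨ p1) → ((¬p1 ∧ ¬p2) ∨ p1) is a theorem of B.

Valid in B

Tableau for the negation ¬(◇□((¬p1 ∧ ¬p2) ∨ p1) → ((¬p1 ∧ ¬p2) ∨ p1)):
1. ¬(◇□((¬p1 ∧ ¬p2) ∨ p1) → ((¬p1 ∧ ¬p2) ∨ p1)), 0
2. ◇□((¬p1 ∧ ¬p2) ∨ p1), 0
3. ¬((¬p1 ∧ ¬p2) ∨ p1), 0
4. ¬(¬p1 ∧ ¬p2), 0
5. ¬p1, 0
6. p2, 0
7. □((¬p1 ∧ ¬p2) ∨ p1), 1
8. (¬p1 ∧ ¬p2) ∨ p1, 0
9. (¬p1 ∧ ¬p2) ∨ p1, 1
10. ¬p1 ∧ ¬p2, 0
11. ¬p2, 0
Accessibility: 0R0, 0R1, 1R0, 1R1
Branch closes: p2 and ¬p2 both at 0.
Every branch of the negation's tableau closes; the branch above is one of them.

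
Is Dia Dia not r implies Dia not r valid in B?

Tableau for the negation not (Dia Dia not r implies Dia not r):
1. not (Dia Dia not r implies Dia not r), u
2. Dia Dia not r, u   [neg-implies-rule on 1]
3. not Dia not r, u   [neg-implies-rule on 1]
4. r, u   [neg-Dia-rule on 3 via uRu]
5. Dia not r, v   [Dia-rule on 2: fresh world v, uRv]
6. r, v   [neg-Dia-rule on 3 via uRv]
7. not r, w   [Dia-rule on 5: fresh world w, vRw]
Accessibility: uRu, uRv, vRu, vRv, vRw, wRv, wRw
The negation has an open branch (countermodel exists).

Not valid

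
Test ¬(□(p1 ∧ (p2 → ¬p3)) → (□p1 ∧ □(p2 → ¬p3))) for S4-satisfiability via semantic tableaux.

1. ¬(□(p1 ∧ (p2 → ¬p3)) → (□p1 ∧ □(p2 → ¬p3))), 0
2. □(p1 ∧ (p2 → ¬p3)), 0
3. ¬(□p1 ∧ □(p2 → ¬p3)), 0
4. p1 ∧ (p2 → ¬p3), 0
5. p1, 0
6. p2 → ¬p3, 0
7. ¬□(p2 → ¬p3), 0
8. ¬p3, 0
9. ¬(p2 → ¬p3), 1
10. p2, 1
11. p3, 1
12. p1 ∧ (p2 → ¬p3), 1
13. p1, 1
14. p2 → ¬p3, 1
15. ¬p3, 1
Accessibility: 0R0, 0R1, 1R1
Branch closes: p3 and ¬p3 both at 1.
All branches of the tableau close; one closing branch shown above.

No, unsatisfiable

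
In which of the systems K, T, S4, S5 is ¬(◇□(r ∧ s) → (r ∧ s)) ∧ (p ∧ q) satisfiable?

S5-tableau for the formula:
1. ¬(◇□(r ∧ s) → (r ∧ s)) ∧ (p ∧ q), w0
2. ¬(◇□(r ∧ s) → (r ∧ s)), w0
3. p ∧ q, w0
4. ◇□(r ∧ s), w0
5. ¬(r ∧ s), w0
6. p, w0
7. q, w0
8. ¬s, w0
9. □(r ∧ s), w1
10. r ∧ s, w0
11. r, w0
12. s, w0
Accessibility: w0Rw0, w0Rw1, w1Rw0, w1Rw1
Branch closes: s and ¬s both at w0.
Every branch closes (one shown): unsatisfiable in S5.
S4-tableau for the formula:
1. ¬(◇□(r ∧ s) → (r ∧ s)) ∧ (p ∧ q), w0
2. ¬(◇□(r ∧ s) → (r ∧ s)), w0
3. p ∧ q, w0
4. ◇□(r ∧ s), w0
5. ¬(r ∧ s), w0
6. p, w0
7. q, w0
8. ¬s, w0
9. □(r ∧ s), w1
10. r ∧ s, w1
11. r, w1
12. s, w1
Accessibility: w0Rw0, w0Rw1, w1Rw1
Complete open branch: satisfiable in S4, hence also in K, T (this S4-model is also a K-model and a T-model).

K, T, S4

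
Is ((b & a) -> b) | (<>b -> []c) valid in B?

Valid in B

Tableau for the negation ~(((b & a) -> b) | (<>b -> []c)):
1. ~(((b & a) -> b) | (<>b -> []c)), 0
2. ~((b & a) -> b), 0
3. ~(<>b -> []c), 0
4. b & a, 0
5. ~b, 0
6. <>b, 0
7. ~[]c, 0
8. b, 0
9. a, 0
Accessibility: 0R0
Branch closes: b and ~b both at 0.
Every branch of the negation's tableau closes; the branch above is one of them.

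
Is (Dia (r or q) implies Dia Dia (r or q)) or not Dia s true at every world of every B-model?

Valid in B

Tableau for the negation not ((Dia (r or q) implies Dia Dia (r or q)) or not Dia s):
1. not ((Dia (r or q) implies Dia Dia (r or q)) or not Dia s), w0
2. not (Dia (r or q) implies Dia Dia (r or q)), w0   [neg-or-rule on 1]
3. Dia s, w0   [neg-or-rule on 1]
4. Dia (r or q), w0   [neg-implies-rule on 2]
5. not Dia Dia (r or q), w0   [neg-implies-rule on 2]
6. not Dia (r or q), w0   [neg-Dia-rule on 5 via w0Rw0]
7. not (r or q), w0   [neg-Dia-rule on 6 via w0Rw0]
8. not r, w0   [neg-or-rule on 7]
9. not q, w0   [neg-or-rule on 7]
10. s, w1   [Dia-rule on 3: fresh world w1, w0Rw1]
11. not Dia (r or q), w1   [neg-Dia-rule on 5 via w0Rw1]
12. not (r or q), w1   [neg-Dia-rule on 6 via w0Rw1]
13. not r, w1   [neg-or-rule on 12]
14. not q, w1   [neg-or-rule on 12]
15. r or q, w2   [Dia-rule on 4: fresh world w2, w0Rw2]
16. not Dia (r or q), w2   [neg-Dia-rule on 5 via w0Rw2]
17. not (r or q), w2   [neg-Dia-rule on 6 via w0Rw2]
18. not r, w2   [neg-or-rule on 17]
19. not q, w2   [neg-or-rule on 17]
20. q, w2   [or-rule on 15 (branches; this branch)]
Accessibility: w0Rw0, w0Rw1, w0Rw2, w1Rw0, w1Rw1, w2Rw0, w2Rw2
Branch closes: q and not q both at w2.
All branches of the negation close; one closing branch shown above.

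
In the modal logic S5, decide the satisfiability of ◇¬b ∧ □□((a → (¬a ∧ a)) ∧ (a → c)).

1. ◇¬b ∧ □□((a → (¬a ∧ a)) ∧ (a → c)), u
2. ◇¬b, u
3. □□((a → (¬a ∧ a)) ∧ (a → c)), u
4. □((a → (¬a ∧ a)) ∧ (a → c)), u
5. (a → (¬a ∧ a)) ∧ (a → c), u
6. a → (¬a ∧ a), u
7. a → c, u
8. ¬a, u
9. c, u
10. ¬b, v
11. □((a → (¬a ∧ a)) ∧ (a → c)), v
12. (a → (¬a ∧ a)) ∧ (a → c), v
13. a → (¬a ∧ a), v
14. a → c, v
15. ¬a, v
16. c, v
Accessibility: uRu, uRv, vRu, vRv

Satisfiable (open branch found)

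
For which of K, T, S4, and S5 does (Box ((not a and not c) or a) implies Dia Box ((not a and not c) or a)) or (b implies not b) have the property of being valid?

T, S4, S5

K-tableau for the negation not ((Box ((not a and not c) or a) implies Dia Box ((not a and not c) or a)) or (b implies not b)):
1. not ((Box ((not a and not c) or a) implies Dia Box ((not a and not c) or a)) or (b implies not b)), w0
2. not (Box ((not a and not c) or a) implies Dia Box ((not a and not c) or a)), w0
3. not (b implies not b), w0
4. Box ((not a and not c) or a), w0
5. not Dia Box ((not a and not c) or a), w0
6. b, w0
Complete open branch: countermodel on a K-frame, so not valid in K.
T-tableau for the negation not ((Box ((not a and not c) or a) implies Dia Box ((not a and not c) or a)) or (b implies not b)):
1. not ((Box ((not a and not c) or a) implies Dia Box ((not a and not c) or a)) or (b implies not b)), w0
2. not (Box ((not a and not c) or a) implies Dia Box ((not a and not c) or a)), w0
3. not (b implies not b), w0
4. Box ((not a and not c) or a), w0
5. not Dia Box ((not a and not c) or a), w0
6. b, w0
7. (not a and not c) or a, w0
8. not Box ((not a and not c) or a), w0
9. not a and not c, w0
10. not a, w0
11. not c, w0
12. not ((not a and not c) or a), w1
13. not (not a and not c), w1
14. not a, w1
15. (not a and not c) or a, w1
16. not Box ((not a and not c) or a), w1
17. c, w1
18. not a and not c, w1
19. not c, w1
Accessibility: w0Rw0, w0Rw1, w1Rw1
Branch closes: c and not c both at w1.
Every branch closes (one shown): valid in T, hence also in S4, S5 (every theorem of T is a theorem of S4 and S5).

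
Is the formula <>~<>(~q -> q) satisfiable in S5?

Yes, satisfiable

1. <>~<>(~q -> q), w0
2. ~<>(~q -> q), w1   [<>-rule on 1: fresh world w1, w0Rw1]
3. ~(~q -> q), w0   [~<>-rule on 2 via w1Rw0]
4. ~q, w0   [~->-rule on 3]
5. ~(~q -> q), w1   [~<>-rule on 2 via w1Rw1]
6. ~q, w1   [~->-rule on 5]
Accessibility: w0Rw0, w0Rw1, w1Rw0, w1Rw1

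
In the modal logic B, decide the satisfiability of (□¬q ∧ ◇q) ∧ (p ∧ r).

No, unsatisfiable

1. (□¬q ∧ ◇q) ∧ (p ∧ r), u
2. □¬q ∧ ◇q, u   [∧-rule on 1]
3. p ∧ r, u   [∧-rule on 1]
4. □¬q, u   [∧-rule on 2]
5. ◇q, u   [∧-rule on 2]
6. p, u   [∧-rule on 3]
7. r, u   [∧-rule on 3]
8. ¬q, u   [□-rule on 4 via uRu]
9. q, v   [◇-rule on 5: fresh world v, uRv]
10. ¬q, v   [□-rule on 4 via uRv]
Accessibility: uRu, uRv, vRu, vRv
Branch closes: q and ¬q both at v.
Every branch closes; the branch above is one of them.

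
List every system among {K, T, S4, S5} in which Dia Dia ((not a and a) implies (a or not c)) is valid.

K-tableau for the negation not Dia Dia ((not a and a) implies (a or not c)):
1. not Dia Dia ((not a and a) implies (a or not c)), w0
Complete open branch: countermodel on a K-frame, so not valid in K.
T-tableau for the negation not Dia Dia ((not a and a) implies (a or not c)):
1. not Dia Dia ((not a and a) implies (a or not c)), w0
2. not Dia ((not a and a) implies (a or not c)), w0   [neg-Dia-rule on 1 via w0Rw0]
3. not ((not a and a) implies (a or not c)), w0   [neg-Dia-rule on 2 via w0Rw0]
4. not a and a, w0   [neg-implies-rule on 3]
5. not (a or not c), w0   [neg-implies-rule on 3]
6. not a, w0   [and-rule on 4]
7. a, w0   [and-rule on 4]
Accessibility: w0Rw0
Branch closes: a and not a both at w0.
Every branch closes (one shown): valid in T, hence also in S4, S5 (every theorem of T is a theorem of S4 and S5).

T, S4, S5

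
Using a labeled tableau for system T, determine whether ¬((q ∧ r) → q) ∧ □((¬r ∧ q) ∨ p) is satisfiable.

1. ¬((q ∧ r) → q) ∧ □((¬r ∧ q) ∨ p), 0
2. ¬((q ∧ r) → q), 0
3. □((¬r ∧ q) ∨ p), 0
4. q ∧ r, 0
5. ¬q, 0
6. q, 0
7. r, 0
Accessibility: 0R0
Branch closes: q and ¬q both at 0.
All branches of the tableau close; one closing branch shown above.

Unsatisfiable (every branch closes)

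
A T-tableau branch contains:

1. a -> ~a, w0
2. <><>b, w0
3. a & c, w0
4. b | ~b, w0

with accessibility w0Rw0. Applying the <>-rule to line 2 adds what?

a fresh world w1 with w0Rw1, and <>b at w1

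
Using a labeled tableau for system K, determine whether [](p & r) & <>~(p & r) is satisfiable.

1. [](p & r) & <>~(p & r), u
2. [](p & r), u
3. <>~(p & r), u
4. ~(p & r), v
5. p & r, v
6. p, v
7. r, v
8. ~r, v
Accessibility: uRv
Branch closes: r and ~r both at v.
All branches of the tableau close; one closing branch shown above.

No, unsatisfiable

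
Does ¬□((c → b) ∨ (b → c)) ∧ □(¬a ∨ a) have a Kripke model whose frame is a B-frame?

1. ¬□((c → b) ∨ (b → c)) ∧ □(¬a ∨ a), w0
2. ¬□((c → b) ∨ (b → c)), w0   [∧-rule on 1]
3. □(¬a ∨ a), w0   [∧-rule on 1]
4. ¬a ∨ a, w0   [□-rule on 3 via w0Rw0]
5. a, w0   [∨-rule on 4 (branches; this branch)]
6. ¬((c → b) ∨ (b → c)), w1   [¬□-rule on 2: fresh world w1, w0Rw1]
7. ¬(c → b), w1   [¬∨-rule on 6]
8. ¬(b → c), w1   [¬∨-rule on 6]
9. c, w1   [¬→-rule on 7]
10. ¬b, w1   [¬→-rule on 7]
11. b, w1   [¬→-rule on 8]
12. ¬c, w1   [¬→-rule on 8]
Accessibility: w0Rw0, w0Rw1, w1Rw0, w1Rw1
Branch closes: b and ¬b both at w1.
All branches of the tableau close; one closing branch shown above.

Unsatisfiable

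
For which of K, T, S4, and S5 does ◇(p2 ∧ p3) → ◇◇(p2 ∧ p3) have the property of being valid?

T, S4, S5

K-tableau for the negation ¬(◇(p2 ∧ p3) → ◇◇(p2 ∧ p3)):
1. ¬(◇(p2 ∧ p3) → ◇◇(p2 ∧ p3)), 0
2. ◇(p2 ∧ p3), 0
3. ¬◇◇(p2 ∧ p3), 0
4. p2 ∧ p3, 1
5. p2, 1
6. p3, 1
7. ¬◇(p2 ∧ p3), 1
Accessibility: 0R1
Complete open branch: countermodel on a K-frame, so not valid in K.
T-tableau for the negation ¬(◇(p2 ∧ p3) → ◇◇(p2 ∧ p3)):
1. ¬(◇(p2 ∧ p3) → ◇◇(p2 ∧ p3)), 0
2. ◇(p2 ∧ p3), 0
3. ¬◇◇(p2 ∧ p3), 0
4. ¬◇(p2 ∧ p3), 0
5. ¬(p2 ∧ p3), 0
6. ¬p3, 0
7. p2 ∧ p3, 1
8. p2, 1
9. p3, 1
10. ¬◇(p2 ∧ p3), 1
11. ¬(p2 ∧ p3), 1
12. ¬p3, 1
Accessibility: 0R0, 0R1, 1R1
Branch closes: p3 and ¬p3 both at 1.
Every branch closes (one shown): valid in T, hence also in S4, S5 (every theorem of T is a theorem of S4 and S5).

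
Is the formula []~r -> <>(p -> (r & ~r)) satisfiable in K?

1. []~r -> <>(p -> (r & ~r)), w0
2. <>(p -> (r & ~r)), w0
3. p -> (r & ~r), w1
4. ~p, w1
Accessibility: w0Rw1

Yes, satisfiable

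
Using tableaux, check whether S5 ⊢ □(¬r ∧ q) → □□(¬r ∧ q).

Valid in S5

Tableau for the negation ¬(□(¬r ∧ q) → □□(¬r ∧ q)):
1. ¬(□(¬r ∧ q) → □□(¬r ∧ q)), 0
2. □(¬r ∧ q), 0
3. ¬□□(¬r ∧ q), 0
4. ¬r ∧ q, 0
5. ¬r, 0
6. q, 0
7. ¬□(¬r ∧ q), 1
8. ¬r ∧ q, 1
9. ¬r, 1
10. q, 1
11. ¬(¬r ∧ q), 2
12. ¬r ∧ q, 2
13. ¬r, 2
14. q, 2
15. ¬q, 2
Accessibility: 0R0, 0R1, 0R2, 1R0, 1R1, 1R2, 2R0, 2R1, 2R2
Branch closes: q and ¬q both at 2.
All branches of the negation close; one closing branch shown above.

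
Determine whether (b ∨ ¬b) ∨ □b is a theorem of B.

Tableau for the negation ¬((b ∨ ¬b) ∨ □b):
1. ¬((b ∨ ¬b) ∨ □b), w0
2. ¬(b ∨ ¬b), w0
3. ¬□b, w0
4. ¬b, w0
5. b, w0
Accessibility: w0Rw0
Branch closes: b and ¬b both at w0.
All branches of the negation close; one closing branch shown above.

Yes, valid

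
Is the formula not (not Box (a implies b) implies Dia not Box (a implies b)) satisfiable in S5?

No, unsatisfiable

1. not (not Box (a implies b) implies Dia not Box (a implies b)), 0
2. not Box (a implies b), 0   [neg-implies-rule on 1]
3. not Dia not Box (a implies b), 0   [neg-implies-rule on 1]
4. Box (a implies b), 0   [neg-Dia-rule on 3 via 0R0]
5. a implies b, 0   [Box-rule on 4 via 0R0]
6. b, 0   [implies-rule on 5 (branches; this branch)]
7. not (a implies b), 1   [neg-Box-rule on 2: fresh world 1, 0R1]
8. a, 1   [neg-implies-rule on 7]
9. not b, 1   [neg-implies-rule on 7]
10. Box (a implies b), 1   [neg-Dia-rule on 3 via 0R1]
11. a implies b, 1   [Box-rule on 4 via 0R1]
12. b, 1   [implies-rule on 11 (branches; this branch)]
Accessibility: 0R0, 0R1, 1R0, 1R1
Branch closes: b and not b both at 1.
Every branch closes; the branch above is one of them.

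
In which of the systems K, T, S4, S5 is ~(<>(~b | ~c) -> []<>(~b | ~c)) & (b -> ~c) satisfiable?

K, T, S4

S5-tableau for the formula:
1. ~(<>(~b | ~c) -> []<>(~b | ~c)) & (b -> ~c), w0
2. ~(<>(~b | ~c) -> []<>(~b | ~c)), w0
3. b -> ~c, w0
4. <>(~b | ~c), w0
5. ~[]<>(~b | ~c), w0
6. ~c, w0
7. ~b | ~c, w1
8. ~c, w1
9. ~<>(~b | ~c), w2
10. ~(~b | ~c), w0
11. b, w0
12. c, w0
Accessibility: w0Rw0, w0Rw1, w0Rw2, w1Rw0, w1Rw1, w1Rw2, w2Rw0, w2Rw1, w2Rw2
Branch closes: c and ~c both at w0.
Every branch closes (one shown): unsatisfiable in S5.
S4-tableau for the formula:
1. ~(<>(~b | ~c) -> []<>(~b | ~c)) & (b -> ~c), w0
2. ~(<>(~b | ~c) -> []<>(~b | ~c)), w0
3. b -> ~c, w0
4. <>(~b | ~c), w0
5. ~[]<>(~b | ~c), w0
6. ~c, w0
7. ~b | ~c, w1
8. ~c, w1
9. ~<>(~b | ~c), w2
10. ~(~b | ~c), w2
11. b, w2
12. c, w2
Accessibility: w0Rw0, w0Rw1, w0Rw2, w1Rw1, w2Rw2
Complete open branch: satisfiable in S4, hence also in K, T (this S4-model is also a K-model and a T-model).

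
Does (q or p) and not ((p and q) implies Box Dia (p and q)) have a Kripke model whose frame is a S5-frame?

1. (q or p) and not ((p and q) implies Box Dia (p and q)), 0
2. q or p, 0
3. not ((p and q) implies Box Dia (p and q)), 0
4. p and q, 0
5. not Box Dia (p and q), 0
6. p, 0
7. q, 0
8. not Dia (p and q), 1
9. not (p and q), 0
10. not (p and q), 1
11. not q, 0
Accessibility: 0R0, 0R1, 1R0, 1R1
Branch closes: q and not q both at 0.
Every branch closes; the branch above is one of them.

Unsatisfiable (every branch closes)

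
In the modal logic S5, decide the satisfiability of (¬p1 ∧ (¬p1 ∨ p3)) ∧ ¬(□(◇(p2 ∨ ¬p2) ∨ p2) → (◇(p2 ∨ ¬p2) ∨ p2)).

1. (¬p1 ∧ (¬p1 ∨ p3)) ∧ ¬(□(◇(p2 ∨ ¬p2) ∨ p2) → (◇(p2 ∨ ¬p2) ∨ p2)), u
2. ¬p1 ∧ (¬p1 ∨ p3), u   [∧-rule on 1]
3. ¬(□(◇(p2 ∨ ¬p2) ∨ p2) → (◇(p2 ∨ ¬p2) ∨ p2)), u   [∧-rule on 1]
4. ¬p1, u   [∧-rule on 2]
5. ¬p1 ∨ p3, u   [∧-rule on 2]
6. □(◇(p2 ∨ ¬p2) ∨ p2), u   [¬→-rule on 3]
7. ¬(◇(p2 ∨ ¬p2) ∨ p2), u   [¬→-rule on 3]
8. ¬◇(p2 ∨ ¬p2), u   [¬∨-rule on 7]
9. ¬p2, u   [¬∨-rule on 7]
10. ◇(p2 ∨ ¬p2) ∨ p2, u   [□-rule on 6 via uRu]
11. ¬(p2 ∨ ¬p2), u   [¬◇-rule on 8 via uRu]
12. p2, u   [¬∨-rule on 11]
Accessibility: uRu
Branch closes: p2 and ¬p2 both at u.
(One branch shown.) All branches close.

No, unsatisfiable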